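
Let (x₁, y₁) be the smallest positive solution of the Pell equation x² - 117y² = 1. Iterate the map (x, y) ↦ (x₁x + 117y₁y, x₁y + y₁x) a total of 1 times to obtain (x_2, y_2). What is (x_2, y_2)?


Step 1: Find the fundamental solution (x₁, y₁) of x² - 117y² = 1.
  Expand √117 as a continued fraction. a₀ = ⌊√117⌋ = 10; iterate m_{k+1} = d_k·a_k − m_k, d_{k+1} = (117 − m_{k+1}²)/d_k, a_{k+1} = ⌊(a₀ + m_{k+1})/d_{k+1}⌋ (starting m₀ = 0, d₀ = 1), with convergents p_k = a_k·p_{k-1} + p_{k-2}, q_k = a_k·q_{k-1} + q_{k-2} (p₋₁ = 1, q₋₁ = 0):
  k = 0: a₀ = 10; p₀/q₀ = 10/1; p₀² − 117·q₀² = 100 − 117 = -17.
  k = 1: m = 10, d = 17, a = ⌊(10 + 10)/17⌋ = 1; p/q = (1·10 + 1)/(1·1 + 0) = 11/1; p² − 117·q² = 121 − 117 = 4.
  k = 2: m = 7, d = 4, a = ⌊(10 + 7)/4⌋ = 4; p/q = (4·11 + 10)/(4·1 + 1) = 54/5; p² − 117·q² = 2916 − 2925 = -9.
  k = 3: m = 9, d = 9, a = ⌊(10 + 9)/9⌋ = 2; p/q = (2·54 + 11)/(2·5 + 1) = 119/11; p² − 117·q² = 14161 − 14157 = 4.
  k = 4: m = 9, d = 4, a = ⌊(10 + 9)/4⌋ = 4; p/q = (4·119 + 54)/(4·11 + 5) = 530/49; p² − 117·q² = 280900 − 280917 = -17.
  k = 5: m = 7, d = 17, a = ⌊(10 + 7)/17⌋ = 1; p/q = (1·530 + 119)/(1·49 + 11) = 649/60; p² − 117·q² = 421201 − 421200 = 1.
  The first convergent with p² − 117·q² = 1 gives the fundamental solution (x₁, y₁) = (649, 60).
Step 2: Apply the recurrence (x_{n+1}, y_{n+1}) = (x₁x_n + 117y₁y_n, x₁y_n + y₁x_n) repeatedly.
  From (x_1, y_1) = (649, 60): x_2 = 649·649 + 117·60·60 = 842401; y_2 = 649·60 + 60·649 = 77880.
Step 3: Verify x_2² - 117·y_2² = 709639444801 - 709639444800 = 1 (should be 1). ✓

(x_1, y_1) = (649, 60); (x_2, y_2) = (842401, 77880).


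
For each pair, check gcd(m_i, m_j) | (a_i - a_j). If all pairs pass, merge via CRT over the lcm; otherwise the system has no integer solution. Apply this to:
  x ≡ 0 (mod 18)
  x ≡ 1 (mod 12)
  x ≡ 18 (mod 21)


Moduli 18, 12, 21 are not pairwise coprime, so CRT works modulo lcm(m_i) when all pairwise compatibility conditions hold.
Pairwise compatibility: gcd(m_i, m_j) must divide a_i - a_j for every pair.
Merge one congruence at a time:
  Start: x ≡ 0 (mod 18).
  Combine with x ≡ 1 (mod 12): gcd(18, 12) = 6, and 1 - 0 = 1 is NOT divisible by 6.
    ⇒ system is inconsistent (no integer solution).

No solution (the system is inconsistent).


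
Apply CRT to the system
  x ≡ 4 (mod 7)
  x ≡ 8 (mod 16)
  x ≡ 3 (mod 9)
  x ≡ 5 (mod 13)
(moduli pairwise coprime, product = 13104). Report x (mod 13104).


Product of moduli M = 7 · 16 · 9 · 13 = 13104.
Merge one congruence at a time:
  Start: x ≡ 4 (mod 7).
  Combine with x ≡ 8 (mod 16); new modulus lcm = 112.
    Write x = 4 + 7·t and substitute into x ≡ 8 (mod 16): 7·t ≡ 8 − 4 = 4 (mod 16).
    The inverse of 7 mod 16 is 7 (since 7·7 = 49 = 3·16 + 1), so t ≡ 7·4 = 28 ≡ 12 (mod 16).
    Then x = 4 + 7·12 = 88, valid modulo lcm(7, 16) = 112: x ≡ 88 (mod 112).
  Combine with x ≡ 3 (mod 9); new modulus lcm = 1008.
    Write x = 88 + 112·t and substitute into x ≡ 3 (mod 9): 112·t ≡ 3 − 88 = -85 (mod 9).
    Reduce coefficients mod 9: 4·t ≡ 5 (mod 9).
    The inverse of 4 mod 9 is 7 (since 4·7 = 28 = 3·9 + 1), so t ≡ 7·5 = 35 ≡ 8 (mod 9).
    Then x = 88 + 112·8 = 984, valid modulo lcm(112, 9) = 1008: x ≡ 984 (mod 1008).
  Combine with x ≡ 5 (mod 13); new modulus lcm = 13104.
    Write x = 984 + 1008·t and substitute into x ≡ 5 (mod 13): 1008·t ≡ 5 − 984 = -979 (mod 13).
    Reduce coefficients mod 13: 7·t ≡ 9 (mod 13).
    The inverse of 7 mod 13 is 2 (since 7·2 = 14 = 1·13 + 1), so t ≡ 2·9 = 18 ≡ 5 (mod 13).
    Then x = 984 + 1008·5 = 6024, valid modulo lcm(1008, 13) = 13104: x ≡ 6024 (mod 13104).
Verify against each original: 6024 mod 7 = 4, 6024 mod 16 = 8, 6024 mod 9 = 3, 6024 mod 13 = 5.

x ≡ 6024 (mod 13104).


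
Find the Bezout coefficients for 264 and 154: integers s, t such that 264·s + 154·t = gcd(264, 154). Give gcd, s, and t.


Euclidean algorithm on (264, 154) — divide until remainder is 0:
  264 = 1 · 154 + 110
  154 = 1 · 110 + 44
  110 = 2 · 44 + 22
  44 = 2 · 22 + 0
gcd(264, 154) = 22.
Track Bezout coefficients alongside the remainders: start with r₀ = 264 = a·1 + b·0 (s = 1, t = 0) and r₁ = 154 = a·0 + b·1 (s = 0, t = 1); each new remainder r_{k+1} = r_{k-1} − q_k·r_k inherits s_{k+1} = s_{k-1} − q_k·s_k, t_{k+1} = t_{k-1} − q_k·t_k, so r_k = a·s_k + b·t_k at every step:
  q = 1: r = 110, s = 1 − 1·0 = 1, t = 0 − 1·1 = -1  (check: 264·1 + 154·(-1) = 110)
  q = 1: r = 44, s = 0 − 1·1 = -1, t = 1 − 1·(-1) = 2  (check: 264·(-1) + 154·2 = 44)
  q = 2: r = 22, s = 1 − 2·(-1) = 3, t = -1 − 2·2 = -5  (check: 264·3 + 154·(-5) = 22)
The row with r = 22 (the gcd) gives the Bezout coefficients s = 3, t = -5.
Result: 264 · (3) + 154 · (-5) = 22.

gcd(264, 154) = 22; s = 3, t = -5 (check: 264·3 + 154·(-5) = 22).


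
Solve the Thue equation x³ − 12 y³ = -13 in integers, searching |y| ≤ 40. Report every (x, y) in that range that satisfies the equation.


The equation is x³ - 12y³ = -13. For fixed y, x³ = 12·y³ − 13, so a solution requires the RHS to be a perfect cube.
Strategy: iterate y from -40 to 40, compute RHS = 12·y³ − 13, and check whether it is a (positive or negative) perfect cube.
Check small values of y:
  y = 0: RHS = -13 is not a perfect cube.
  y = 1: RHS = -1 = (-1)³ ⇒ x = -1 works.
  y = -1: RHS = -25 is not a perfect cube.
  y = 2: RHS = 83 is not a perfect cube.
  y = -2: RHS = -109 is not a perfect cube.
  y = 3: RHS = 311 is not a perfect cube.
  y = -3: RHS = -337 is not a perfect cube.
Continuing the search up to |y| = 40 finds no further solutions beyond those listed.
Collected solutions: (-1, 1).

Solutions (with |y| ≤ 40): (-1, 1).


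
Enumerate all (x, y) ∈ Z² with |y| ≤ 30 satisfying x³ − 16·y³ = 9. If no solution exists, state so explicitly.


The equation is x³ - 16y³ = 9. For fixed y, x³ = 16·y³ + 9, so a solution requires the RHS to be a perfect cube.
Strategy: iterate y from -30 to 30, compute RHS = 16·y³ + 9, and check whether it is a (positive or negative) perfect cube.
Check small values of y:
  y = 0: RHS = 9 is not a perfect cube.
  y = 1: RHS = 25 is not a perfect cube.
  y = -1: RHS = -7 is not a perfect cube.
  y = 2: RHS = 137 is not a perfect cube.
  y = -2: RHS = -119 is not a perfect cube.
  y = 3: RHS = 441 is not a perfect cube.
  y = -3: RHS = -423 is not a perfect cube.
Continuing the search up to |y| = 30 finds no solutions either.
No (x, y) in the scanned range satisfies the equation.

No integer solutions with |y| ≤ 30.


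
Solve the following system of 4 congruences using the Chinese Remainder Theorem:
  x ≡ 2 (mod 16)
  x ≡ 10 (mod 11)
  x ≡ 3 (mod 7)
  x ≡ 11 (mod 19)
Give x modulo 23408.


Product of moduli M = 16 · 11 · 7 · 19 = 23408.
Merge one congruence at a time:
  Start: x ≡ 2 (mod 16).
  Combine with x ≡ 10 (mod 11); new modulus lcm = 176.
    Write x = 2 + 16·t and substitute into x ≡ 10 (mod 11): 16·t ≡ 10 − 2 = 8 (mod 11).
    Reduce coefficients mod 11: 5·t ≡ 8 (mod 11).
    The inverse of 5 mod 11 is 9 (since 5·9 = 45 = 4·11 + 1), so t ≡ 9·8 = 72 ≡ 6 (mod 11).
    Then x = 2 + 16·6 = 98, valid modulo lcm(16, 11) = 176: x ≡ 98 (mod 176).
  Combine with x ≡ 3 (mod 7); new modulus lcm = 1232.
    Write x = 98 + 176·t and substitute into x ≡ 3 (mod 7): 176·t ≡ 3 − 98 = -95 (mod 7).
    Reduce coefficients mod 7: 1·t ≡ 3 (mod 7).
    So t ≡ 3 (mod 7).
    Then x = 98 + 176·3 = 626, valid modulo lcm(176, 7) = 1232: x ≡ 626 (mod 1232).
  Combine with x ≡ 11 (mod 19); new modulus lcm = 23408.
    Write x = 626 + 1232·t and substitute into x ≡ 11 (mod 19): 1232·t ≡ 11 − 626 = -615 (mod 19).
    Reduce coefficients mod 19: 16·t ≡ 12 (mod 19).
    The inverse of 16 mod 19 is 6 (since 16·6 = 96 = 5·19 + 1), so t ≡ 6·12 = 72 ≡ 15 (mod 19).
    Then x = 626 + 1232·15 = 19106, valid modulo lcm(1232, 19) = 23408: x ≡ 19106 (mod 23408).
Verify against each original: 19106 mod 16 = 2, 19106 mod 11 = 10, 19106 mod 7 = 3, 19106 mod 19 = 11.

x ≡ 19106 (mod 23408).


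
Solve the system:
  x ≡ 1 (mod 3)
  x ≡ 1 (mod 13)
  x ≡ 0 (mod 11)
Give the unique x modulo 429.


Moduli 3, 13, 11 are pairwise coprime; by CRT there is a unique solution modulo M = 3 · 13 · 11 = 429.
Solve pairwise, accumulating the modulus:
  Start with x ≡ 1 (mod 3).
  Combine with x ≡ 1 (mod 13): since gcd(3, 13) = 1, we get a unique residue mod 39.
    Write x = 1 + 3·t and substitute into x ≡ 1 (mod 13): 3·t ≡ 1 − 1 = 0 (mod 13).
    The inverse of 3 mod 13 is 9 (since 3·9 = 27 = 2·13 + 1), so t ≡ 9·0 = 0 ≡ 0 (mod 13).
    Then x = 1 + 3·0 = 1, valid modulo lcm(3, 13) = 39: x ≡ 1 (mod 39).
  Combine with x ≡ 0 (mod 11): since gcd(39, 11) = 1, we get a unique residue mod 429.
    Write x = 1 + 39·t and substitute into x ≡ 0 (mod 11): 39·t ≡ 0 − 1 = -1 (mod 11).
    Reduce coefficients mod 11: 6·t ≡ 10 (mod 11).
    The inverse of 6 mod 11 is 2 (since 6·2 = 12 = 1·11 + 1), so t ≡ 2·10 = 20 ≡ 9 (mod 11).
    Then x = 1 + 39·9 = 352, valid modulo lcm(39, 11) = 429: x ≡ 352 (mod 429).
Verify: 352 mod 3 = 1 ✓, 352 mod 13 = 1 ✓, 352 mod 11 = 0 ✓.

x ≡ 352 (mod 429).


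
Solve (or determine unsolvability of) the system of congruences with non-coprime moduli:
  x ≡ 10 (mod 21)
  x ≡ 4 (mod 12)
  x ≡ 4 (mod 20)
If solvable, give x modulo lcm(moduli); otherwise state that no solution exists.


Moduli 21, 12, 20 are not pairwise coprime, so CRT works modulo lcm(m_i) when all pairwise compatibility conditions hold.
Pairwise compatibility: gcd(m_i, m_j) must divide a_i - a_j for every pair.
Merge one congruence at a time:
  Start: x ≡ 10 (mod 21).
  Combine with x ≡ 4 (mod 12): gcd(21, 12) = 3; 4 - 10 = -6, which IS divisible by 3, so compatible.
    Write x = 10 + 21·t and substitute into x ≡ 4 (mod 12): 21·t ≡ 4 − 10 = -6 (mod 12).
    Divide the congruence (and modulus) by g = 3: 7·t ≡ -2 (mod 4).
    Reduce coefficients mod 4: 3·t ≡ 2 (mod 4).
    The inverse of 3 mod 4 is 3 (since 3·3 = 9 = 2·4 + 1), so t ≡ 3·2 = 6 ≡ 2 (mod 4).
    Then x = 10 + 21·2 = 52, valid modulo lcm(21, 12) = 84: x ≡ 52 (mod 84).
  Combine with x ≡ 4 (mod 20): gcd(84, 20) = 4; 4 - 52 = -48, which IS divisible by 4, so compatible.
    Write x = 52 + 84·t and substitute into x ≡ 4 (mod 20): 84·t ≡ 4 − 52 = -48 (mod 20).
    Divide the congruence (and modulus) by g = 4: 21·t ≡ -12 (mod 5).
    Reduce coefficients mod 5: 1·t ≡ 3 (mod 5).
    So t ≡ 3 (mod 5).
    Then x = 52 + 84·3 = 304, valid modulo lcm(84, 20) = 420: x ≡ 304 (mod 420).
Verify: 304 mod 21 = 10, 304 mod 12 = 4, 304 mod 20 = 4.

x ≡ 304 (mod 420).


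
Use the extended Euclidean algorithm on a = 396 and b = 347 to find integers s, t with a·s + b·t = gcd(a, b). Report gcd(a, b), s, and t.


Euclidean algorithm on (396, 347) — divide until remainder is 0:
  396 = 1 · 347 + 49
  347 = 7 · 49 + 4
  49 = 12 · 4 + 1
  4 = 4 · 1 + 0
gcd(396, 347) = 1.
Track Bezout coefficients alongside the remainders: start with r₀ = 396 = a·1 + b·0 (s = 1, t = 0) and r₁ = 347 = a·0 + b·1 (s = 0, t = 1); each new remainder r_{k+1} = r_{k-1} − q_k·r_k inherits s_{k+1} = s_{k-1} − q_k·s_k, t_{k+1} = t_{k-1} − q_k·t_k, so r_k = a·s_k + b·t_k at every step:
  q = 1: r = 49, s = 1 − 1·0 = 1, t = 0 − 1·1 = -1  (check: 396·1 + 347·(-1) = 49)
  q = 7: r = 4, s = 0 − 7·1 = -7, t = 1 − 7·(-1) = 8  (check: 396·(-7) + 347·8 = 4)
  q = 12: r = 1, s = 1 − 12·(-7) = 85, t = -1 − 12·8 = -97  (check: 396·85 + 347·(-97) = 1)
The row with r = 1 (the gcd) gives the Bezout coefficients s = 85, t = -97.
Result: 396 · (85) + 347 · (-97) = 1.

gcd(396, 347) = 1; s = 85, t = -97 (check: 396·85 + 347·(-97) = 1).


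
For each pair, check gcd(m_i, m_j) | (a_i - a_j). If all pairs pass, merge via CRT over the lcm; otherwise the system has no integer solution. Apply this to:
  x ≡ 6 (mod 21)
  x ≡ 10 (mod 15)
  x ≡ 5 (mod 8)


Moduli 21, 15, 8 are not pairwise coprime, so CRT works modulo lcm(m_i) when all pairwise compatibility conditions hold.
Pairwise compatibility: gcd(m_i, m_j) must divide a_i - a_j for every pair.
Merge one congruence at a time:
  Start: x ≡ 6 (mod 21).
  Combine with x ≡ 10 (mod 15): gcd(21, 15) = 3, and 10 - 6 = 4 is NOT divisible by 3.
    ⇒ system is inconsistent (no integer solution).

No solution (the system is inconsistent).


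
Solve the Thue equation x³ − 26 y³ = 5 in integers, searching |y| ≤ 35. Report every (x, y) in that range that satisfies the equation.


The equation is x³ - 26y³ = 5. For fixed y, x³ = 26·y³ + 5, so a solution requires the RHS to be a perfect cube.
Strategy: iterate y from -35 to 35, compute RHS = 26·y³ + 5, and check whether it is a (positive or negative) perfect cube.
Check small values of y:
  y = 0: RHS = 5 is not a perfect cube.
  y = 1: RHS = 31 is not a perfect cube.
  y = -1: RHS = -21 is not a perfect cube.
  y = 2: RHS = 213 is not a perfect cube.
  y = -2: RHS = -203 is not a perfect cube.
  y = 3: RHS = 707 is not a perfect cube.
  y = -3: RHS = -697 is not a perfect cube.
Continuing the search up to |y| = 35 finds no solutions either.
No (x, y) in the scanned range satisfies the equation.

No integer solutions with |y| ≤ 35.


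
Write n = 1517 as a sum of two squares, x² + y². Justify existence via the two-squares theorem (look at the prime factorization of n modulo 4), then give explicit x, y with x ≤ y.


Step 1: Factor n = 1517 = 37 · 41.
Step 2: Check the mod-4 condition on each prime factor: 37 ≡ 1 (mod 4), exponent 1; 41 ≡ 1 (mod 4), exponent 1.
All primes ≡ 3 (mod 4) appear to even exponent (or don't appear), so by the two-squares theorem n IS expressible as a sum of two squares.
Step 3: Build a representation. Here n = 37 · 41 is a product of primes ≡ 1 (mod 4). Each prime p ≡ 1 (mod 4) is itself a sum of two squares; find a² by testing p − a² for a perfect square:
  37: 37 − 1² = 36 = 6² ⇒ 37 = 1² + 6².
  41: 41 − 1² = 40, 41 − 2² = 37, 41 − 3² = 32, 41 − 4² = 25 = 5² ⇒ 41 = 4² + 5².
  Combine using the Brahmagupta–Fibonacci identity (a² + b²)(c² + d²) = (ac − bd)² + (ad + bc)² = (ac + bd)² + (ad − bc)²:
  37 · 41 = 1517: from (1² + 6²)(4² + 5²), take (1·4 − 6·5, 1·5 + 6·4) = (4 − 30, 5 + 24) = (-26, 29); dropping signs (only squares matter) gives (26, 29); check 26² + 29² = 676 + 841 = 1517 ✓.
Step 4: Order so x ≤ y and verify: 26² + 29² = 676 + 841 = 1517 = n. ✓

n = 1517 = 26² + 29² (one valid representation with x ≤ y).


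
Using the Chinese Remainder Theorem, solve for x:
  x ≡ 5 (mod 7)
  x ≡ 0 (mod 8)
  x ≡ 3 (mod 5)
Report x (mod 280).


Moduli 7, 8, 5 are pairwise coprime; by CRT there is a unique solution modulo M = 7 · 8 · 5 = 280.
Solve pairwise, accumulating the modulus:
  Start with x ≡ 5 (mod 7).
  Combine with x ≡ 0 (mod 8): since gcd(7, 8) = 1, we get a unique residue mod 56.
    Write x = 5 + 7·t and substitute into x ≡ 0 (mod 8): 7·t ≡ 0 − 5 = -5 (mod 8).
    Reduce coefficients mod 8: 7·t ≡ 3 (mod 8).
    The inverse of 7 mod 8 is 7 (since 7·7 = 49 = 6·8 + 1), so t ≡ 7·3 = 21 ≡ 5 (mod 8).
    Then x = 5 + 7·5 = 40, valid modulo lcm(7, 8) = 56: x ≡ 40 (mod 56).
  Combine with x ≡ 3 (mod 5): since gcd(56, 5) = 1, we get a unique residue mod 280.
    Write x = 40 + 56·t and substitute into x ≡ 3 (mod 5): 56·t ≡ 3 − 40 = -37 (mod 5).
    Reduce coefficients mod 5: 1·t ≡ 3 (mod 5).
    So t ≡ 3 (mod 5).
    Then x = 40 + 56·3 = 208, valid modulo lcm(56, 5) = 280: x ≡ 208 (mod 280).
Verify: 208 mod 7 = 5 ✓, 208 mod 8 = 0 ✓, 208 mod 5 = 3 ✓.

x ≡ 208 (mod 280).


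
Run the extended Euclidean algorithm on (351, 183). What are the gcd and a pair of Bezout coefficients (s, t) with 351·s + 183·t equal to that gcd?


Euclidean algorithm on (351, 183) — divide until remainder is 0:
  351 = 1 · 183 + 168
  183 = 1 · 168 + 15
  168 = 11 · 15 + 3
  15 = 5 · 3 + 0
gcd(351, 183) = 3.
Track Bezout coefficients alongside the remainders: start with r₀ = 351 = a·1 + b·0 (s = 1, t = 0) and r₁ = 183 = a·0 + b·1 (s = 0, t = 1); each new remainder r_{k+1} = r_{k-1} − q_k·r_k inherits s_{k+1} = s_{k-1} − q_k·s_k, t_{k+1} = t_{k-1} − q_k·t_k, so r_k = a·s_k + b·t_k at every step:
  q = 1: r = 168, s = 1 − 1·0 = 1, t = 0 − 1·1 = -1  (check: 351·1 + 183·(-1) = 168)
  q = 1: r = 15, s = 0 − 1·1 = -1, t = 1 − 1·(-1) = 2  (check: 351·(-1) + 183·2 = 15)
  q = 11: r = 3, s = 1 − 11·(-1) = 12, t = -1 − 11·2 = -23  (check: 351·12 + 183·(-23) = 3)
The row with r = 3 (the gcd) gives the Bezout coefficients s = 12, t = -23.
Result: 351 · (12) + 183 · (-23) = 3.

gcd(351, 183) = 3; s = 12, t = -23 (check: 351·12 + 183·(-23) = 3).


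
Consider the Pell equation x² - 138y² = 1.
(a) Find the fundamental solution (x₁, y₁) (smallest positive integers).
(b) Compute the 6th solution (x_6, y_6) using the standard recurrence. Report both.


Step 1: Find the fundamental solution (x₁, y₁) of x² - 138y² = 1.
  Expand √138 as a continued fraction. a₀ = ⌊√138⌋ = 11; iterate m_{k+1} = d_k·a_k − m_k, d_{k+1} = (138 − m_{k+1}²)/d_k, a_{k+1} = ⌊(a₀ + m_{k+1})/d_{k+1}⌋ (starting m₀ = 0, d₀ = 1), with convergents p_k = a_k·p_{k-1} + p_{k-2}, q_k = a_k·q_{k-1} + q_{k-2} (p₋₁ = 1, q₋₁ = 0):
  k = 0: a₀ = 11; p₀/q₀ = 11/1; p₀² − 138·q₀² = 121 − 138 = -17.
  k = 1: m = 11, d = 17, a = ⌊(11 + 11)/17⌋ = 1; p/q = (1·11 + 1)/(1·1 + 0) = 12/1; p² − 138·q² = 144 − 138 = 6.
  k = 2: m = 6, d = 6, a = ⌊(11 + 6)/6⌋ = 2; p/q = (2·12 + 11)/(2·1 + 1) = 35/3; p² − 138·q² = 1225 − 1242 = -17.
  k = 3: m = 6, d = 17, a = ⌊(11 + 6)/17⌋ = 1; p/q = (1·35 + 12)/(1·3 + 1) = 47/4; p² − 138·q² = 2209 − 2208 = 1.
  The first convergent with p² − 138·q² = 1 gives the fundamental solution (x₁, y₁) = (47, 4).
Step 2: Apply the recurrence (x_{n+1}, y_{n+1}) = (x₁x_n + 138y₁y_n, x₁y_n + y₁x_n) repeatedly.
  From (x_1, y_1) = (47, 4): x_2 = 47·47 + 138·4·4 = 4417; y_2 = 47·4 + 4·47 = 376.
  From (x_2, y_2) = (4417, 376): x_3 = 47·4417 + 138·4·376 = 415151; y_3 = 47·376 + 4·4417 = 35340.
  From (x_3, y_3) = (415151, 35340): x_4 = 47·415151 + 138·4·35340 = 39019777; y_4 = 47·35340 + 4·415151 = 3321584.
  From (x_4, y_4) = (39019777, 3321584): x_5 = 47·39019777 + 138·4·3321584 = 3667443887; y_5 = 47·3321584 + 4·39019777 = 312193556.
  From (x_5, y_5) = (3667443887, 312193556): x_6 = 47·3667443887 + 138·4·312193556 = 344700705601; y_6 = 47·312193556 + 4·3667443887 = 29342872680.
Step 3: Verify x_6² - 138·y_6² = 118818576441827272771201 - 118818576441827272771200 = 1 (should be 1). ✓

(x_1, y_1) = (47, 4); (x_6, y_6) = (344700705601, 29342872680).


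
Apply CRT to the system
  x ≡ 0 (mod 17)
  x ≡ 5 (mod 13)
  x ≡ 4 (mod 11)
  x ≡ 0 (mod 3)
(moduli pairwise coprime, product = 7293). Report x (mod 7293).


Product of moduli M = 17 · 13 · 11 · 3 = 7293.
Merge one congruence at a time:
  Start: x ≡ 0 (mod 17).
  Combine with x ≡ 5 (mod 13); new modulus lcm = 221.
    Write x = 0 + 17·t and substitute into x ≡ 5 (mod 13): 17·t ≡ 5 − 0 = 5 (mod 13).
    Reduce coefficients mod 13: 4·t ≡ 5 (mod 13).
    The inverse of 4 mod 13 is 10 (since 4·10 = 40 = 3·13 + 1), so t ≡ 10·5 = 50 ≡ 11 (mod 13).
    Then x = 0 + 17·11 = 187, valid modulo lcm(17, 13) = 221: x ≡ 187 (mod 221).
  Combine with x ≡ 4 (mod 11); new modulus lcm = 2431.
    Write x = 187 + 221·t and substitute into x ≡ 4 (mod 11): 221·t ≡ 4 − 187 = -183 (mod 11).
    Reduce coefficients mod 11: 1·t ≡ 4 (mod 11).
    So t ≡ 4 (mod 11).
    Then x = 187 + 221·4 = 1071, valid modulo lcm(221, 11) = 2431: x ≡ 1071 (mod 2431).
  Combine with x ≡ 0 (mod 3); new modulus lcm = 7293.
    Write x = 1071 + 2431·t and substitute into x ≡ 0 (mod 3): 2431·t ≡ 0 − 1071 = -1071 (mod 3).
    Reduce coefficients mod 3: 1·t ≡ 0 (mod 3).
    So t ≡ 0 (mod 3).
    Then x = 1071 + 2431·0 = 1071, valid modulo lcm(2431, 3) = 7293: x ≡ 1071 (mod 7293).
Verify against each original: 1071 mod 17 = 0, 1071 mod 13 = 5, 1071 mod 11 = 4, 1071 mod 3 = 0.

x ≡ 1071 (mod 7293).


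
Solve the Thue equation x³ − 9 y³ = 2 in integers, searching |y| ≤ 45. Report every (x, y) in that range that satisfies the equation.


The equation is x³ - 9y³ = 2. For fixed y, x³ = 9·y³ + 2, so a solution requires the RHS to be a perfect cube.
Strategy: iterate y from -45 to 45, compute RHS = 9·y³ + 2, and check whether it is a (positive or negative) perfect cube.
Check small values of y:
  y = 0: RHS = 2 is not a perfect cube.
  y = 1: RHS = 11 is not a perfect cube.
  y = -1: RHS = -7 is not a perfect cube.
  y = 2: RHS = 74 is not a perfect cube.
  y = -2: RHS = -70 is not a perfect cube.
  y = 3: RHS = 245 is not a perfect cube.
  y = -3: RHS = -241 is not a perfect cube.
Continuing the search up to |y| = 45 finds no solutions either.
No (x, y) in the scanned range satisfies the equation.

No integer solutions with |y| ≤ 45.


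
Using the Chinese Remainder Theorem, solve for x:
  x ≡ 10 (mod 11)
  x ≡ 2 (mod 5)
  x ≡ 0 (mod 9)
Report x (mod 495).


Moduli 11, 5, 9 are pairwise coprime; by CRT there is a unique solution modulo M = 11 · 5 · 9 = 495.
Solve pairwise, accumulating the modulus:
  Start with x ≡ 10 (mod 11).
  Combine with x ≡ 2 (mod 5): since gcd(11, 5) = 1, we get a unique residue mod 55.
    Write x = 10 + 11·t and substitute into x ≡ 2 (mod 5): 11·t ≡ 2 − 10 = -8 (mod 5).
    Reduce coefficients mod 5: 1·t ≡ 2 (mod 5).
    So t ≡ 2 (mod 5).
    Then x = 10 + 11·2 = 32, valid modulo lcm(11, 5) = 55: x ≡ 32 (mod 55).
  Combine with x ≡ 0 (mod 9): since gcd(55, 9) = 1, we get a unique residue mod 495.
    Write x = 32 + 55·t and substitute into x ≡ 0 (mod 9): 55·t ≡ 0 − 32 = -32 (mod 9).
    Reduce coefficients mod 9: 1·t ≡ 4 (mod 9).
    So t ≡ 4 (mod 9).
    Then x = 32 + 55·4 = 252, valid modulo lcm(55, 9) = 495: x ≡ 252 (mod 495).
Verify: 252 mod 11 = 10 ✓, 252 mod 5 = 2 ✓, 252 mod 9 = 0 ✓.

x ≡ 252 (mod 495).


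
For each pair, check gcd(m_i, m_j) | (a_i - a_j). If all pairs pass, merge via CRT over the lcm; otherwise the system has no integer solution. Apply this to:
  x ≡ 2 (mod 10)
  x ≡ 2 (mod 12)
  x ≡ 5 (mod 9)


Moduli 10, 12, 9 are not pairwise coprime, so CRT works modulo lcm(m_i) when all pairwise compatibility conditions hold.
Pairwise compatibility: gcd(m_i, m_j) must divide a_i - a_j for every pair.
Merge one congruence at a time:
  Start: x ≡ 2 (mod 10).
  Combine with x ≡ 2 (mod 12): gcd(10, 12) = 2; 2 - 2 = 0, which IS divisible by 2, so compatible.
    Write x = 2 + 10·t and substitute into x ≡ 2 (mod 12): 10·t ≡ 2 − 2 = 0 (mod 12).
    Divide the congruence (and modulus) by g = 2: 5·t ≡ 0 (mod 6).
    The inverse of 5 mod 6 is 5 (since 5·5 = 25 = 4·6 + 1), so t ≡ 5·0 = 0 ≡ 0 (mod 6).
    Then x = 2 + 10·0 = 2, valid modulo lcm(10, 12) = 60: x ≡ 2 (mod 60).
  Combine with x ≡ 5 (mod 9): gcd(60, 9) = 3; 5 - 2 = 3, which IS divisible by 3, so compatible.
    Write x = 2 + 60·t and substitute into x ≡ 5 (mod 9): 60·t ≡ 5 − 2 = 3 (mod 9).
    Divide the congruence (and modulus) by g = 3: 20·t ≡ 1 (mod 3).
    Reduce coefficients mod 3: 2·t ≡ 1 (mod 3).
    The inverse of 2 mod 3 is 2 (since 2·2 = 4 = 1·3 + 1), so t ≡ 2·1 = 2 ≡ 2 (mod 3).
    Then x = 2 + 60·2 = 122, valid modulo lcm(60, 9) = 180: x ≡ 122 (mod 180).
Verify: 122 mod 10 = 2, 122 mod 12 = 2, 122 mod 9 = 5.

x ≡ 122 (mod 180).


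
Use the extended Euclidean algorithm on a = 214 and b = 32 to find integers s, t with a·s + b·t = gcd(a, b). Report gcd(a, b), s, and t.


Euclidean algorithm on (214, 32) — divide until remainder is 0:
  214 = 6 · 32 + 22
  32 = 1 · 22 + 10
  22 = 2 · 10 + 2
  10 = 5 · 2 + 0
gcd(214, 32) = 2.
Track Bezout coefficients alongside the remainders: start with r₀ = 214 = a·1 + b·0 (s = 1, t = 0) and r₁ = 32 = a·0 + b·1 (s = 0, t = 1); each new remainder r_{k+1} = r_{k-1} − q_k·r_k inherits s_{k+1} = s_{k-1} − q_k·s_k, t_{k+1} = t_{k-1} − q_k·t_k, so r_k = a·s_k + b·t_k at every step:
  q = 6: r = 22, s = 1 − 6·0 = 1, t = 0 − 6·1 = -6  (check: 214·1 + 32·(-6) = 22)
  q = 1: r = 10, s = 0 − 1·1 = -1, t = 1 − 1·(-6) = 7  (check: 214·(-1) + 32·7 = 10)
  q = 2: r = 2, s = 1 − 2·(-1) = 3, t = -6 − 2·7 = -20  (check: 214·3 + 32·(-20) = 2)
The row with r = 2 (the gcd) gives the Bezout coefficients s = 3, t = -20.
Result: 214 · (3) + 32 · (-20) = 2.

gcd(214, 32) = 2; s = 3, t = -20 (check: 214·3 + 32·(-20) = 2).


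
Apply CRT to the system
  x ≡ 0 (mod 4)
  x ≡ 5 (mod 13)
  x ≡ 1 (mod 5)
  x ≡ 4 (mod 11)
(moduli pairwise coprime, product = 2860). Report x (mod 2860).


Product of moduli M = 4 · 13 · 5 · 11 = 2860.
Merge one congruence at a time:
  Start: x ≡ 0 (mod 4).
  Combine with x ≡ 5 (mod 13); new modulus lcm = 52.
    Write x = 0 + 4·t and substitute into x ≡ 5 (mod 13): 4·t ≡ 5 − 0 = 5 (mod 13).
    The inverse of 4 mod 13 is 10 (since 4·10 = 40 = 3·13 + 1), so t ≡ 10·5 = 50 ≡ 11 (mod 13).
    Then x = 0 + 4·11 = 44, valid modulo lcm(4, 13) = 52: x ≡ 44 (mod 52).
  Combine with x ≡ 1 (mod 5); new modulus lcm = 260.
    Write x = 44 + 52·t and substitute into x ≡ 1 (mod 5): 52·t ≡ 1 − 44 = -43 (mod 5).
    Reduce coefficients mod 5: 2·t ≡ 2 (mod 5).
    The inverse of 2 mod 5 is 3 (since 2·3 = 6 = 1·5 + 1), so t ≡ 3·2 = 6 ≡ 1 (mod 5).
    Then x = 44 + 52·1 = 96, valid modulo lcm(52, 5) = 260: x ≡ 96 (mod 260).
  Combine with x ≡ 4 (mod 11); new modulus lcm = 2860.
    Write x = 96 + 260·t and substitute into x ≡ 4 (mod 11): 260·t ≡ 4 − 96 = -92 (mod 11).
    Reduce coefficients mod 11: 7·t ≡ 7 (mod 11).
    The inverse of 7 mod 11 is 8 (since 7·8 = 56 = 5·11 + 1), so t ≡ 8·7 = 56 ≡ 1 (mod 11).
    Then x = 96 + 260·1 = 356, valid modulo lcm(260, 11) = 2860: x ≡ 356 (mod 2860).
Verify against each original: 356 mod 4 = 0, 356 mod 13 = 5, 356 mod 5 = 1, 356 mod 11 = 4.

x ≡ 356 (mod 2860).


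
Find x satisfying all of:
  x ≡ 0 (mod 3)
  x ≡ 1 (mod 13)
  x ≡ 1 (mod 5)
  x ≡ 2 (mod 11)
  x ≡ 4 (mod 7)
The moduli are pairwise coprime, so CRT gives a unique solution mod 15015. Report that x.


Product of moduli M = 3 · 13 · 5 · 11 · 7 = 15015.
Merge one congruence at a time:
  Start: x ≡ 0 (mod 3).
  Combine with x ≡ 1 (mod 13); new modulus lcm = 39.
    Write x = 0 + 3·t and substitute into x ≡ 1 (mod 13): 3·t ≡ 1 − 0 = 1 (mod 13).
    The inverse of 3 mod 13 is 9 (since 3·9 = 27 = 2·13 + 1), so t ≡ 9·1 = 9 ≡ 9 (mod 13).
    Then x = 0 + 3·9 = 27, valid modulo lcm(3, 13) = 39: x ≡ 27 (mod 39).
  Combine with x ≡ 1 (mod 5); new modulus lcm = 195.
    Write x = 27 + 39·t and substitute into x ≡ 1 (mod 5): 39·t ≡ 1 − 27 = -26 (mod 5).
    Reduce coefficients mod 5: 4·t ≡ 4 (mod 5).
    The inverse of 4 mod 5 is 4 (since 4·4 = 16 = 3·5 + 1), so t ≡ 4·4 = 16 ≡ 1 (mod 5).
    Then x = 27 + 39·1 = 66, valid modulo lcm(39, 5) = 195: x ≡ 66 (mod 195).
  Combine with x ≡ 2 (mod 11); new modulus lcm = 2145.
    Write x = 66 + 195·t and substitute into x ≡ 2 (mod 11): 195·t ≡ 2 − 66 = -64 (mod 11).
    Reduce coefficients mod 11: 8·t ≡ 2 (mod 11).
    The inverse of 8 mod 11 is 7 (since 8·7 = 56 = 5·11 + 1), so t ≡ 7·2 = 14 ≡ 3 (mod 11).
    Then x = 66 + 195·3 = 651, valid modulo lcm(195, 11) = 2145: x ≡ 651 (mod 2145).
  Combine with x ≡ 4 (mod 7); new modulus lcm = 15015.
    Write x = 651 + 2145·t and substitute into x ≡ 4 (mod 7): 2145·t ≡ 4 − 651 = -647 (mod 7).
    Reduce coefficients mod 7: 3·t ≡ 4 (mod 7).
    The inverse of 3 mod 7 is 5 (since 3·5 = 15 = 2·7 + 1), so t ≡ 5·4 = 20 ≡ 6 (mod 7).
    Then x = 651 + 2145·6 = 13521, valid modulo lcm(2145, 7) = 15015: x ≡ 13521 (mod 15015).
Verify against each original: 13521 mod 3 = 0, 13521 mod 13 = 1, 13521 mod 5 = 1, 13521 mod 11 = 2, 13521 mod 7 = 4.

x ≡ 13521 (mod 15015).


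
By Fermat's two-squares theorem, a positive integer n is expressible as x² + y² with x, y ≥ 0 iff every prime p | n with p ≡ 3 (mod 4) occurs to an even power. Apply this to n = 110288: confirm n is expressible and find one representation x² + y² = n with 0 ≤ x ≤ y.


Step 1: Factor n = 110288 = 2^4 · 61 · 113.
Step 2: Check the mod-4 condition on each prime factor: 2 = 2 (special); 61 ≡ 1 (mod 4), exponent 1; 113 ≡ 1 (mod 4), exponent 1.
All primes ≡ 3 (mod 4) appear to even exponent (or don't appear), so by the two-squares theorem n IS expressible as a sum of two squares.
Step 3: Build a representation. Group n = k² · m with k = 4 and m = 61 · 113 = 6893 (a product of primes ≡ 1 (mod 4)); a representation of m scales to one of n via (k·x)² + (k·y)² = k²(x² + y²). Each prime p ≡ 1 (mod 4) is itself a sum of two squares; find a² by testing p − a² for a perfect square:
  61: 61 − 1² = 60, 61 − 2² = 57, 61 − 3² = 52, 61 − 4² = 45, 61 − 5² = 36 = 6² ⇒ 61 = 5² + 6².
  113: 113 − 1² = 112, 113 − 2² = 109, 113 − 3² = 104, 113 − 4² = 97, 113 − 5² = 88, 113 − 6² = 77, 113 − 7² = 64 = 8² ⇒ 113 = 7² + 8².
  Combine using the Brahmagupta–Fibonacci identity (a² + b²)(c² + d²) = (ac − bd)² + (ad + bc)² = (ac + bd)² + (ad − bc)²:
  61 · 113 = 6893: from (5² + 6²)(7² + 8²), take (5·7 − 6·8, 5·8 + 6·7) = (35 − 48, 40 + 42) = (-13, 82); dropping signs (only squares matter) gives (13, 82); check 13² + 82² = 169 + 6724 = 6893 ✓.
  Scale by k = 4: (4·13, 4·82) = (52, 328).
Step 4: Order so x ≤ y and verify: 52² + 328² = 2704 + 107584 = 110288 = n. ✓

n = 110288 = 52² + 328² (one valid representation with x ≤ y).


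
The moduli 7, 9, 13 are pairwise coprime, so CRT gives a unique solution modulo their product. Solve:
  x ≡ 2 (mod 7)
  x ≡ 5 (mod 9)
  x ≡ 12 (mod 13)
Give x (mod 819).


Moduli 7, 9, 13 are pairwise coprime; by CRT there is a unique solution modulo M = 7 · 9 · 13 = 819.
Solve pairwise, accumulating the modulus:
  Start with x ≡ 2 (mod 7).
  Combine with x ≡ 5 (mod 9): since gcd(7, 9) = 1, we get a unique residue mod 63.
    Write x = 2 + 7·t and substitute into x ≡ 5 (mod 9): 7·t ≡ 5 − 2 = 3 (mod 9).
    The inverse of 7 mod 9 is 4 (since 7·4 = 28 = 3·9 + 1), so t ≡ 4·3 = 12 ≡ 3 (mod 9).
    Then x = 2 + 7·3 = 23, valid modulo lcm(7, 9) = 63: x ≡ 23 (mod 63).
  Combine with x ≡ 12 (mod 13): since gcd(63, 13) = 1, we get a unique residue mod 819.
    Write x = 23 + 63·t and substitute into x ≡ 12 (mod 13): 63·t ≡ 12 − 23 = -11 (mod 13).
    Reduce coefficients mod 13: 11·t ≡ 2 (mod 13).
    The inverse of 11 mod 13 is 6 (since 11·6 = 66 = 5·13 + 1), so t ≡ 6·2 = 12 ≡ 12 (mod 13).
    Then x = 23 + 63·12 = 779, valid modulo lcm(63, 13) = 819: x ≡ 779 (mod 819).
Verify: 779 mod 7 = 2 ✓, 779 mod 9 = 5 ✓, 779 mod 13 = 12 ✓.

x ≡ 779 (mod 819).


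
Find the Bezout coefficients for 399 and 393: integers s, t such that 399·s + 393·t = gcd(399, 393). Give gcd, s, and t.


Euclidean algorithm on (399, 393) — divide until remainder is 0:
  399 = 1 · 393 + 6
  393 = 65 · 6 + 3
  6 = 2 · 3 + 0
gcd(399, 393) = 3.
Track Bezout coefficients alongside the remainders: start with r₀ = 399 = a·1 + b·0 (s = 1, t = 0) and r₁ = 393 = a·0 + b·1 (s = 0, t = 1); each new remainder r_{k+1} = r_{k-1} − q_k·r_k inherits s_{k+1} = s_{k-1} − q_k·s_k, t_{k+1} = t_{k-1} − q_k·t_k, so r_k = a·s_k + b·t_k at every step:
  q = 1: r = 6, s = 1 − 1·0 = 1, t = 0 − 1·1 = -1  (check: 399·1 + 393·(-1) = 6)
  q = 65: r = 3, s = 0 − 65·1 = -65, t = 1 − 65·(-1) = 66  (check: 399·(-65) + 393·66 = 3)
The row with r = 3 (the gcd) gives the Bezout coefficients s = -65, t = 66.
Result: 399 · (-65) + 393 · (66) = 3.

gcd(399, 393) = 3; s = -65, t = 66 (check: 399·(-65) + 393·66 = 3).


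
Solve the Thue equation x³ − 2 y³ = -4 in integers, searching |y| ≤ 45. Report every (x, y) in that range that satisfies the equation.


The equation is x³ - 2y³ = -4. For fixed y, x³ = 2·y³ − 4, so a solution requires the RHS to be a perfect cube.
Strategy: iterate y from -45 to 45, compute RHS = 2·y³ − 4, and check whether it is a (positive or negative) perfect cube.
Check small values of y:
  y = 0: RHS = -4 is not a perfect cube.
  y = 1: RHS = -2 is not a perfect cube.
  y = -1: RHS = -6 is not a perfect cube.
  y = 2: RHS = 12 is not a perfect cube.
  y = -2: RHS = -20 is not a perfect cube.
  y = 3: RHS = 50 is not a perfect cube.
  y = -3: RHS = -58 is not a perfect cube.
Continuing the search up to |y| = 45 finds no solutions either.
No (x, y) in the scanned range satisfies the equation.

No integer solutions with |y| ≤ 45.


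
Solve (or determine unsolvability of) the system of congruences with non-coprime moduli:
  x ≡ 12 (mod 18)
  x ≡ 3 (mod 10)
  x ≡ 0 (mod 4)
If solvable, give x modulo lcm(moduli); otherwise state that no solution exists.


Moduli 18, 10, 4 are not pairwise coprime, so CRT works modulo lcm(m_i) when all pairwise compatibility conditions hold.
Pairwise compatibility: gcd(m_i, m_j) must divide a_i - a_j for every pair.
Merge one congruence at a time:
  Start: x ≡ 12 (mod 18).
  Combine with x ≡ 3 (mod 10): gcd(18, 10) = 2, and 3 - 12 = -9 is NOT divisible by 2.
    ⇒ system is inconsistent (no integer solution).

No solution (the system is inconsistent).


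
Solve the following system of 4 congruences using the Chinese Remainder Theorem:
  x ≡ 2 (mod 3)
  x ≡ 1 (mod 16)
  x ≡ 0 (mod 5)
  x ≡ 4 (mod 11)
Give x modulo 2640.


Product of moduli M = 3 · 16 · 5 · 11 = 2640.
Merge one congruence at a time:
  Start: x ≡ 2 (mod 3).
  Combine with x ≡ 1 (mod 16); new modulus lcm = 48.
    Write x = 2 + 3·t and substitute into x ≡ 1 (mod 16): 3·t ≡ 1 − 2 = -1 (mod 16).
    Reduce coefficients mod 16: 3·t ≡ 15 (mod 16).
    The inverse of 3 mod 16 is 11 (since 3·11 = 33 = 2·16 + 1), so t ≡ 11·15 = 165 ≡ 5 (mod 16).
    Then x = 2 + 3·5 = 17, valid modulo lcm(3, 16) = 48: x ≡ 17 (mod 48).
  Combine with x ≡ 0 (mod 5); new modulus lcm = 240.
    Write x = 17 + 48·t and substitute into x ≡ 0 (mod 5): 48·t ≡ 0 − 17 = -17 (mod 5).
    Reduce coefficients mod 5: 3·t ≡ 3 (mod 5).
    The inverse of 3 mod 5 is 2 (since 3·2 = 6 = 1·5 + 1), so t ≡ 2·3 = 6 ≡ 1 (mod 5).
    Then x = 17 + 48·1 = 65, valid modulo lcm(48, 5) = 240: x ≡ 65 (mod 240).
  Combine with x ≡ 4 (mod 11); new modulus lcm = 2640.
    Write x = 65 + 240·t and substitute into x ≡ 4 (mod 11): 240·t ≡ 4 − 65 = -61 (mod 11).
    Reduce coefficients mod 11: 9·t ≡ 5 (mod 11).
    The inverse of 9 mod 11 is 5 (since 9·5 = 45 = 4·11 + 1), so t ≡ 5·5 = 25 ≡ 3 (mod 11).
    Then x = 65 + 240·3 = 785, valid modulo lcm(240, 11) = 2640: x ≡ 785 (mod 2640).
Verify against each original: 785 mod 3 = 2, 785 mod 16 = 1, 785 mod 5 = 0, 785 mod 11 = 4.

x ≡ 785 (mod 2640).


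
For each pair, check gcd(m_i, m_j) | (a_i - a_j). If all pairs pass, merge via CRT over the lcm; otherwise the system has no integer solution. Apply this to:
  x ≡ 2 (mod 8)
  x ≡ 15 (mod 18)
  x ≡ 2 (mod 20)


Moduli 8, 18, 20 are not pairwise coprime, so CRT works modulo lcm(m_i) when all pairwise compatibility conditions hold.
Pairwise compatibility: gcd(m_i, m_j) must divide a_i - a_j for every pair.
Merge one congruence at a time:
  Start: x ≡ 2 (mod 8).
  Combine with x ≡ 15 (mod 18): gcd(8, 18) = 2, and 15 - 2 = 13 is NOT divisible by 2.
    ⇒ system is inconsistent (no integer solution).

No solution (the system is inconsistent).


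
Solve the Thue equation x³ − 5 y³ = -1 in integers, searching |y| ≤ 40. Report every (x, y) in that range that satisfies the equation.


The equation is x³ - 5y³ = -1. For fixed y, x³ = 5·y³ − 1, so a solution requires the RHS to be a perfect cube.
Strategy: iterate y from -40 to 40, compute RHS = 5·y³ − 1, and check whether it is a (positive or negative) perfect cube.
Check small values of y:
  y = 0: RHS = -1 = (-1)³ ⇒ x = -1 works.
  y = 1: RHS = 4 is not a perfect cube.
  y = -1: RHS = -6 is not a perfect cube.
  y = 2: RHS = 39 is not a perfect cube.
  y = -2: RHS = -41 is not a perfect cube.
  y = 3: RHS = 134 is not a perfect cube.
  y = -3: RHS = -136 is not a perfect cube.
Continuing the search up to |y| = 40 finds no further solutions beyond those listed.
Collected solutions: (-1, 0).

Solutions (with |y| ≤ 40): (-1, 0).


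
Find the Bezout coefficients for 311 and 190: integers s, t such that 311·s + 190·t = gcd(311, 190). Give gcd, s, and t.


Euclidean algorithm on (311, 190) — divide until remainder is 0:
  311 = 1 · 190 + 121
  190 = 1 · 121 + 69
  121 = 1 · 69 + 52
  69 = 1 · 52 + 17
  52 = 3 · 17 + 1
  17 = 17 · 1 + 0
gcd(311, 190) = 1.
Track Bezout coefficients alongside the remainders: start with r₀ = 311 = a·1 + b·0 (s = 1, t = 0) and r₁ = 190 = a·0 + b·1 (s = 0, t = 1); each new remainder r_{k+1} = r_{k-1} − q_k·r_k inherits s_{k+1} = s_{k-1} − q_k·s_k, t_{k+1} = t_{k-1} − q_k·t_k, so r_k = a·s_k + b·t_k at every step:
  q = 1: r = 121, s = 1 − 1·0 = 1, t = 0 − 1·1 = -1  (check: 311·1 + 190·(-1) = 121)
  q = 1: r = 69, s = 0 − 1·1 = -1, t = 1 − 1·(-1) = 2  (check: 311·(-1) + 190·2 = 69)
  q = 1: r = 52, s = 1 − 1·(-1) = 2, t = -1 − 1·2 = -3  (check: 311·2 + 190·(-3) = 52)
  q = 1: r = 17, s = -1 − 1·2 = -3, t = 2 − 1·(-3) = 5  (check: 311·(-3) + 190·5 = 17)
  q = 3: r = 1, s = 2 − 3·(-3) = 11, t = -3 − 3·5 = -18  (check: 311·11 + 190·(-18) = 1)
The row with r = 1 (the gcd) gives the Bezout coefficients s = 11, t = -18.
Result: 311 · (11) + 190 · (-18) = 1.

gcd(311, 190) = 1; s = 11, t = -18 (check: 311·11 + 190·(-18) = 1).


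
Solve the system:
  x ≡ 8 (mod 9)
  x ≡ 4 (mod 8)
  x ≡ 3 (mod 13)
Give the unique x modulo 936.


Moduli 9, 8, 13 are pairwise coprime; by CRT there is a unique solution modulo M = 9 · 8 · 13 = 936.
Solve pairwise, accumulating the modulus:
  Start with x ≡ 8 (mod 9).
  Combine with x ≡ 4 (mod 8): since gcd(9, 8) = 1, we get a unique residue mod 72.
    Write x = 8 + 9·t and substitute into x ≡ 4 (mod 8): 9·t ≡ 4 − 8 = -4 (mod 8).
    Reduce coefficients mod 8: 1·t ≡ 4 (mod 8).
    So t ≡ 4 (mod 8).
    Then x = 8 + 9·4 = 44, valid modulo lcm(9, 8) = 72: x ≡ 44 (mod 72).
  Combine with x ≡ 3 (mod 13): since gcd(72, 13) = 1, we get a unique residue mod 936.
    Write x = 44 + 72·t and substitute into x ≡ 3 (mod 13): 72·t ≡ 3 − 44 = -41 (mod 13).
    Reduce coefficients mod 13: 7·t ≡ 11 (mod 13).
    The inverse of 7 mod 13 is 2 (since 7·2 = 14 = 1·13 + 1), so t ≡ 2·11 = 22 ≡ 9 (mod 13).
    Then x = 44 + 72·9 = 692, valid modulo lcm(72, 13) = 936: x ≡ 692 (mod 936).
Verify: 692 mod 9 = 8 ✓, 692 mod 8 = 4 ✓, 692 mod 13 = 3 ✓.

x ≡ 692 (mod 936).


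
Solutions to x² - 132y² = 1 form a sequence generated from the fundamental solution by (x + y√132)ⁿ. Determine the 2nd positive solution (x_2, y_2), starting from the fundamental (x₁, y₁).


Step 1: Find the fundamental solution (x₁, y₁) of x² - 132y² = 1.
  Expand √132 as a continued fraction. a₀ = ⌊√132⌋ = 11; iterate m_{k+1} = d_k·a_k − m_k, d_{k+1} = (132 − m_{k+1}²)/d_k, a_{k+1} = ⌊(a₀ + m_{k+1})/d_{k+1}⌋ (starting m₀ = 0, d₀ = 1), with convergents p_k = a_k·p_{k-1} + p_{k-2}, q_k = a_k·q_{k-1} + q_{k-2} (p₋₁ = 1, q₋₁ = 0):
  k = 0: a₀ = 11; p₀/q₀ = 11/1; p₀² − 132·q₀² = 121 − 132 = -11.
  k = 1: m = 11, d = 11, a = ⌊(11 + 11)/11⌋ = 2; p/q = (2·11 + 1)/(2·1 + 0) = 23/2; p² − 132·q² = 529 − 528 = 1.
  The first convergent with p² − 132·q² = 1 gives the fundamental solution (x₁, y₁) = (23, 2).
Step 2: Apply the recurrence (x_{n+1}, y_{n+1}) = (x₁x_n + 132y₁y_n, x₁y_n + y₁x_n) repeatedly.
  From (x_1, y_1) = (23, 2): x_2 = 23·23 + 132·2·2 = 1057; y_2 = 23·2 + 2·23 = 92.
Step 3: Verify x_2² - 132·y_2² = 1117249 - 1117248 = 1 (should be 1). ✓

(x_1, y_1) = (23, 2); (x_2, y_2) = (1057, 92).
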